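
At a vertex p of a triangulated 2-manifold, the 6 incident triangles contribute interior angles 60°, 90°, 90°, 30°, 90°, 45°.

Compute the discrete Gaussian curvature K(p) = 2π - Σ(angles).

Sum of angles = 405°. K = 360° - 405° = -45°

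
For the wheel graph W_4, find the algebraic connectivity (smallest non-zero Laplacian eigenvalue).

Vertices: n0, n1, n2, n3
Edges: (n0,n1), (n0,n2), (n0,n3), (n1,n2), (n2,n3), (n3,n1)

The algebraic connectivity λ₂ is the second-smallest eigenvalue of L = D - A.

The wheel W_4 is the join K_1 ∨ C_3 (a hub joined to every vertex of a cycle of length 3). For a join G ∨ H (G on p vertices, H on q vertices) the Laplacian spectrum is 0, p+q, the eigenvalues of L(G) other than one 0 each shifted by +q, and the eigenvalues of L(H) other than one 0 each shifted by +p. With G = K_1 (p = 1, nothing left after dropping its 0) and H = C_3 (q = 3, eigenvalues 2 − 2cos(2πk/3), k = 0, …, 2; drop k = 0), the spectrum of W_4 is 0, 4, and 1 + (2 − 2cos(2πk/3)) = 3 − 2cos(2πk/3) for k = 1, …, 2:
k=1: 3 − 2cos(2π/3) = 4.0; k=2: 3 − 2cos(4π/3) = 4.0.
Laplacian eigenvalues: [0.0, 4.0, 4.0, 4.0]. Algebraic connectivity (smallest non-zero eigenvalue) = 4.0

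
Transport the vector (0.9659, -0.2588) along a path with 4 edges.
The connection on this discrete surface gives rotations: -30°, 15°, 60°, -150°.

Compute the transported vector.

Total rotation: (-30°) + 15° + 60° + (-150°) = -105°. Final vector: (-0.5000, -0.8660)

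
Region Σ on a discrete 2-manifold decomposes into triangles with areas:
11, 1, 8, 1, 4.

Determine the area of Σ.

11 + 1 + 8 + 1 + 4 = 25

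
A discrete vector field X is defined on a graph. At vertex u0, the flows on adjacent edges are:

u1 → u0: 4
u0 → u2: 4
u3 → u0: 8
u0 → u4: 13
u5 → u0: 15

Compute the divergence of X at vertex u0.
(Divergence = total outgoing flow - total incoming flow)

Divergence = sum of outgoing flows = (-4) + 4 + (-8) + 13 + (-15) = -10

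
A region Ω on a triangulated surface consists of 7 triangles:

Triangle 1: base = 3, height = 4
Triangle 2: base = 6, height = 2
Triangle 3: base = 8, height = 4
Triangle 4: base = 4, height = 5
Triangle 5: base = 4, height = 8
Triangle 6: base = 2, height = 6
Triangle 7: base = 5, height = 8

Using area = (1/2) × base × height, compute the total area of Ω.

(1/2)×3×4 + (1/2)×6×2 + (1/2)×8×4 + (1/2)×4×5 + (1/2)×4×8 + (1/2)×2×6 + (1/2)×5×8 = 80.0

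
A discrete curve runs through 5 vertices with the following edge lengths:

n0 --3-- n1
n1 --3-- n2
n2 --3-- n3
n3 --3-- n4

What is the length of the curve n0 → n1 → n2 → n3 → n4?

Arc length = 3 + 3 + 3 + 3 = 12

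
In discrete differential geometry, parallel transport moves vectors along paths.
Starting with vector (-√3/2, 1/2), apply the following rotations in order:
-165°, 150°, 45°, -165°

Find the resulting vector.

Total rotation: (-165°) + 150° + 45° + (-165°) = -135°. Final vector: (0.9659, 0.2588)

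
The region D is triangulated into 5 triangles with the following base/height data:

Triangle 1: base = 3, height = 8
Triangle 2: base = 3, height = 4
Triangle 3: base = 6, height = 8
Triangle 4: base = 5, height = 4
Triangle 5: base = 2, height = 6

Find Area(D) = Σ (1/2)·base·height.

(1/2)×3×8 + (1/2)×3×4 + (1/2)×6×8 + (1/2)×5×4 + (1/2)×2×6 = 58.0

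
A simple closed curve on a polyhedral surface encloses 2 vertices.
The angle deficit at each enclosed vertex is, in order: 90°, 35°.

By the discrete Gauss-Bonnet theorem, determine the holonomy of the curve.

Holonomy = total enclosed curvature = 90° + 35° = 125°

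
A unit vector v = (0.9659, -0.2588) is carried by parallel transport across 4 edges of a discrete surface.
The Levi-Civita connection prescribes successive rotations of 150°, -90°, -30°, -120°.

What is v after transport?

Total rotation: 150° + (-90°) + (-30°) + (-120°) = -90°. Final vector: (-0.2588, -0.9659)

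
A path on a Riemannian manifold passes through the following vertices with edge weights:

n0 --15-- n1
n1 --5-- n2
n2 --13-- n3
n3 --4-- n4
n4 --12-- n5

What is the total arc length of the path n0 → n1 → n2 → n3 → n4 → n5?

Arc length = 15 + 5 + 13 + 4 + 12 = 49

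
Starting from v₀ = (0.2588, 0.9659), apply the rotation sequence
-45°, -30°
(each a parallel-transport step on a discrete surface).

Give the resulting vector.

Total rotation: (-45°) + (-30°) = -75°. Final vector: (1, 0)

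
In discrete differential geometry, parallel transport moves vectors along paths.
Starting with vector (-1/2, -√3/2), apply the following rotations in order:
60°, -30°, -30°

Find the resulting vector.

Total rotation: 60° + (-30°) + (-30°) = 0°. Final vector: (-0.5000, -0.8660)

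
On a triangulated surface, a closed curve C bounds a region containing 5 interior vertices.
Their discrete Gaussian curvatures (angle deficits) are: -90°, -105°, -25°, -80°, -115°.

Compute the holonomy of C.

Holonomy = total enclosed curvature = (-90°) + (-105°) + (-25°) + (-80°) + (-115°) = -415°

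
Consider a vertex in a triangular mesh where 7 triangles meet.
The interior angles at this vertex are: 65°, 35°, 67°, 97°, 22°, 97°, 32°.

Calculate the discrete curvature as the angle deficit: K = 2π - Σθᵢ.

Sum of angles = 415°. K = 360° - 415° = -55° = -11π/36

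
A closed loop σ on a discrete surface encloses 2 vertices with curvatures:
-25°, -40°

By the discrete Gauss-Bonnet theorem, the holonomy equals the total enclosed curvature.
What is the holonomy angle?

Holonomy = total enclosed curvature = (-25°) + (-40°) = -65°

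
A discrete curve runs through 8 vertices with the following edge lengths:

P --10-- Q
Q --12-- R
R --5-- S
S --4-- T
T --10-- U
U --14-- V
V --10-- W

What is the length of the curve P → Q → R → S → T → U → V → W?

Arc length = 10 + 12 + 5 + 4 + 10 + 14 + 10 = 65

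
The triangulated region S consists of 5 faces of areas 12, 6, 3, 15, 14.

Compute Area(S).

12 + 6 + 3 + 15 + 14 = 50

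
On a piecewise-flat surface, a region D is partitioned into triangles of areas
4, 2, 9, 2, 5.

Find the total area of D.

4 + 2 + 9 + 2 + 5 = 22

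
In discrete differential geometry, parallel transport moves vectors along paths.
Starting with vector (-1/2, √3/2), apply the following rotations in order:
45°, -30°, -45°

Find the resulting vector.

Total rotation: 45° + (-30°) + (-45°) = -30°. Final vector: (0, 1)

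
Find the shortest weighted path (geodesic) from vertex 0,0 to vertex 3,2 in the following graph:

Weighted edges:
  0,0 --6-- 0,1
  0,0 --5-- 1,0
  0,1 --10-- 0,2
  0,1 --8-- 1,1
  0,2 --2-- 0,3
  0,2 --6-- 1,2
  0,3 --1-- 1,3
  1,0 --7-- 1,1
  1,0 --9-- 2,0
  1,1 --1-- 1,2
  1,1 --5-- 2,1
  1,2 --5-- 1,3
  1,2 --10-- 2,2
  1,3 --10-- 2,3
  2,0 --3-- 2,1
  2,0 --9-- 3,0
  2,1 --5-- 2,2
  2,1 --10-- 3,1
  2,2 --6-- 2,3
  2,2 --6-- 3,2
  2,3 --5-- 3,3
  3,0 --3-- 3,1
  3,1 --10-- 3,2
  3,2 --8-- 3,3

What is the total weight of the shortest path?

Shortest path: 0,0 → 1,0 → 1,1 → 2,1 → 2,2 → 3,2, total weight = 28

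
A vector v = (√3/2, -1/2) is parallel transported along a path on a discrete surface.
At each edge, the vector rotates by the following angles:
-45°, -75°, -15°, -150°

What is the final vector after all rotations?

Total rotation: (-45°) + (-75°) + (-15°) + (-150°) = -285° ≡ 75° (mod 360°). Final vector: (0.7071, 0.7071)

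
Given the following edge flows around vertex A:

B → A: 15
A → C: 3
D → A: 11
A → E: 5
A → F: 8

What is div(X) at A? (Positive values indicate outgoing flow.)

Divergence = sum of outgoing flows = (-15) + 3 + (-11) + 5 + 8 = -10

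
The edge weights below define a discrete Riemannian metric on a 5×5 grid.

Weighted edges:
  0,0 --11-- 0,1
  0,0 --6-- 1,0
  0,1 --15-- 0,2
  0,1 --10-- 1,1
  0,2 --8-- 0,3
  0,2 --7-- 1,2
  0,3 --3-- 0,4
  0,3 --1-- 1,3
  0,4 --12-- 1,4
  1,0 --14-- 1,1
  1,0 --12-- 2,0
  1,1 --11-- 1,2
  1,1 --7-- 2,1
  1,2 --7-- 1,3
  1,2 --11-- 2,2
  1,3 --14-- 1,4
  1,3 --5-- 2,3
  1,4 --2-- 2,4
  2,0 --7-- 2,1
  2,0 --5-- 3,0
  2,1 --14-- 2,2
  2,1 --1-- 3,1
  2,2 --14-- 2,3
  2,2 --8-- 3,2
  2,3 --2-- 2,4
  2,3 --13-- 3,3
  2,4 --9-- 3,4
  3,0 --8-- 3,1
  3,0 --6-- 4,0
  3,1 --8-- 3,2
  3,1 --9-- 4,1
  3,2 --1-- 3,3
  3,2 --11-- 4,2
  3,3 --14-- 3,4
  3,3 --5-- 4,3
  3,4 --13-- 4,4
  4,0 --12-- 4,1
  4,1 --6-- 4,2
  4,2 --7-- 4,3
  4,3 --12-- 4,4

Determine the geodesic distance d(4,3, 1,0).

Shortest path: 4,3 → 3,3 → 3,2 → 3,1 → 2,1 → 2,0 → 1,0, total weight = 34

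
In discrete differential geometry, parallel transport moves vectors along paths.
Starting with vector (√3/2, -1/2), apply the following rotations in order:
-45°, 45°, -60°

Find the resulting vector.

Total rotation: (-45°) + 45° + (-60°) = -60°. Final vector: (0, -1)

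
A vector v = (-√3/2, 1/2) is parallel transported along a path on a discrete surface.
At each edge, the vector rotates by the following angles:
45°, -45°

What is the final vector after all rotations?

Total rotation: 45° + (-45°) = 0°. Final vector: (-0.8660, 0.5000)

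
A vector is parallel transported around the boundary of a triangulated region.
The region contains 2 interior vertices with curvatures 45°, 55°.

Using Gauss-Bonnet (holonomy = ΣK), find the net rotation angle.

Holonomy = total enclosed curvature = 45° + 55° = 100°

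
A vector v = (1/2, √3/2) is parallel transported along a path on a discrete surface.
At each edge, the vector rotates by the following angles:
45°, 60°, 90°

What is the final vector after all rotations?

Total rotation: 45° + 60° + 90° = 195° ≡ -165° (mod 360°). Final vector: (-0.2588, -0.9659)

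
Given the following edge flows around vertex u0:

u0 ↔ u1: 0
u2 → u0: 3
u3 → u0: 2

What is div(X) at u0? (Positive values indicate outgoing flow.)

Divergence = sum of outgoing flows = 0 + (-3) + (-2) = -5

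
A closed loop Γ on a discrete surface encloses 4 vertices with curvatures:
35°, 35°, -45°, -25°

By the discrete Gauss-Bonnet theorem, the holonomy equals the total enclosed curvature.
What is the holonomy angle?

Holonomy = total enclosed curvature = 35° + 35° + (-45°) + (-25°) = 0°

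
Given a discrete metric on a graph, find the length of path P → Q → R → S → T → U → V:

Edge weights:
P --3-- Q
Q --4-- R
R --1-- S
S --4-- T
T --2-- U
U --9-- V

Arc length = 3 + 4 + 1 + 4 + 2 + 9 = 23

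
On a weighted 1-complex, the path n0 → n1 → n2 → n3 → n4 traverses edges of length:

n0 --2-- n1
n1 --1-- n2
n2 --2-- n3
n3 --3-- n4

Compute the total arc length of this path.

Arc length = 2 + 1 + 2 + 3 = 8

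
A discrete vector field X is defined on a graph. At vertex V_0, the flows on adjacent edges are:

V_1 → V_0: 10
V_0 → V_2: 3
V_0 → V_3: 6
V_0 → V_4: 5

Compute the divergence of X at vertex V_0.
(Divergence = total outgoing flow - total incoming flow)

Divergence = sum of outgoing flows = (-10) + 3 + 6 + 5 = 4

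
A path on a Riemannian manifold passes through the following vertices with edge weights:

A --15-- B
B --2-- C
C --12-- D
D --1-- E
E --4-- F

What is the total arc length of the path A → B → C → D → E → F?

Arc length = 15 + 2 + 12 + 1 + 4 = 34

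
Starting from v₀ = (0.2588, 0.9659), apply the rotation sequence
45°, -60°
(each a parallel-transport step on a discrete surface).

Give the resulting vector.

Total rotation: 45° + (-60°) = -15°. Final vector: (0.5000, 0.8660)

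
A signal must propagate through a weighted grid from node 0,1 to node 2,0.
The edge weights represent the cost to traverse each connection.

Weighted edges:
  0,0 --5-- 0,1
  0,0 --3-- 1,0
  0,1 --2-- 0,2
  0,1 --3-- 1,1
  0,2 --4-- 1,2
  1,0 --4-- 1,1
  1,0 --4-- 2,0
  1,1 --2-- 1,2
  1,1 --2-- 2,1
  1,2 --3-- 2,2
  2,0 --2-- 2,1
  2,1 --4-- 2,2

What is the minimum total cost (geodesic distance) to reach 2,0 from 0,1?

Shortest path: 0,1 → 1,1 → 2,1 → 2,0, total weight = 7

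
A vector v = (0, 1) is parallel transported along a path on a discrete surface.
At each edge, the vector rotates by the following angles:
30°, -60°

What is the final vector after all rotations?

Total rotation: 30° + (-60°) = -30°. Final vector: (0.5000, 0.8660)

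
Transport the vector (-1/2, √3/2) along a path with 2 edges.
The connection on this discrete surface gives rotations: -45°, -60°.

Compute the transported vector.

Total rotation: (-45°) + (-60°) = -105°. Final vector: (0.9659, 0.2588)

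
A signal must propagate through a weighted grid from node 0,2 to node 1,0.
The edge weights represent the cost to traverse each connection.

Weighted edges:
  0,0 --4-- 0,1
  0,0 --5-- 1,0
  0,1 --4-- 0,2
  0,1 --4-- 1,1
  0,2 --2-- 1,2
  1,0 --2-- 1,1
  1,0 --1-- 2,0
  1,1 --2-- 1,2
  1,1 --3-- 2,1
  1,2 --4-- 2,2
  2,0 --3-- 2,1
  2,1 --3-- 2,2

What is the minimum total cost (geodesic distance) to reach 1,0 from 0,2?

Shortest path: 0,2 → 1,2 → 1,1 → 1,0, total weight = 6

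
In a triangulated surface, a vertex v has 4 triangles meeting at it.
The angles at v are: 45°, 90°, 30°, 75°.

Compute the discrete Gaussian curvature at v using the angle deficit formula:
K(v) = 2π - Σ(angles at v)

Sum of angles = 240°. K = 360° - 240° = 120°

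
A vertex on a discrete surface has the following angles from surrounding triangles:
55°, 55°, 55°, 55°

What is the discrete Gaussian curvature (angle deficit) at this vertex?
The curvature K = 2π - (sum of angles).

Sum of angles = 220°. K = 360° - 220° = 140° = 7π/9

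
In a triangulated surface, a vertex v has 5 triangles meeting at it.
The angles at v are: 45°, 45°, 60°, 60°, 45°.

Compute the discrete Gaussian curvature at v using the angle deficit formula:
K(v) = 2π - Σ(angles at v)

Sum of angles = 255°. K = 360° - 255° = 105° = 7π/12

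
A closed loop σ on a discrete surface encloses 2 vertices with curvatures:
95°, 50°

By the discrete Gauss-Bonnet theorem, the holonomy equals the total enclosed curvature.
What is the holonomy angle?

Holonomy = total enclosed curvature = 95° + 50° = 145°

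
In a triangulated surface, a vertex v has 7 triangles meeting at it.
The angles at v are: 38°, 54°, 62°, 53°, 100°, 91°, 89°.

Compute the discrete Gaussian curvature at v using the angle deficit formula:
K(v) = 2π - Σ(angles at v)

Sum of angles = 487°. K = 360° - 487° = -127° = -127π/180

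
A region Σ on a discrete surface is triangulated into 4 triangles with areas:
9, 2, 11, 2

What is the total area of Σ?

9 + 2 + 11 + 2 = 24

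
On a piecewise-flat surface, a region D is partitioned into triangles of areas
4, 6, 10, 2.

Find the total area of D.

4 + 6 + 10 + 2 = 22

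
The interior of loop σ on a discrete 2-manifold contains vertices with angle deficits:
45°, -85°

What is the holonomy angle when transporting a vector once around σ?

Holonomy = total enclosed curvature = 45° + (-85°) = -40°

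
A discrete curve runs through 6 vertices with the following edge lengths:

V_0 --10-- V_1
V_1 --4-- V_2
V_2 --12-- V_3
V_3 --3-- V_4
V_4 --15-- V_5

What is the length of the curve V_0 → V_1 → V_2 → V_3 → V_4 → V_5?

Arc length = 10 + 4 + 12 + 3 + 15 = 44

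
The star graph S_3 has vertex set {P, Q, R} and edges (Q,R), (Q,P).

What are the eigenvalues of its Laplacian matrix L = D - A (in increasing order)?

The star S_3 is the complete bipartite graph K_{1,2} (one hub of degree 2, 2 leaves of degree 1). The Laplacian spectrum of K_{p,q} is 0, p (multiplicity q−1), q (multiplicity p−1), p+q. With p = 1, q = 2: 0 once, 1 with multiplicity 1, and 3 once. (Check: trace L = sum of degrees = 4 = 1·1 + 3.)
Laplacian eigenvalues (increasing order): [0.0, 1.0, 3.0]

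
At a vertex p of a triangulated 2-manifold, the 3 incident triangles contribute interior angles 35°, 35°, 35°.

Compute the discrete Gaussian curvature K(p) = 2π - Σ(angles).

Sum of angles = 105°. K = 360° - 105° = 255°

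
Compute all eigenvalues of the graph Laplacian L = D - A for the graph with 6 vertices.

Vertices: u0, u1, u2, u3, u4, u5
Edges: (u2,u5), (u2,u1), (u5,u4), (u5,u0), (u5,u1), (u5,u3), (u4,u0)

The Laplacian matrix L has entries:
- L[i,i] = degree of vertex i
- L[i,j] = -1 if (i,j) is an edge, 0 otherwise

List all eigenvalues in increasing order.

Degrees: deg(u0) = 2, deg(u1) = 2, deg(u2) = 2, deg(u3) = 1, deg(u4) = 2, deg(u5) = 5.
L = D − A with rows/columns ordered (u0, u1, u2, u3, u4, u5):
  [ 2,  0,  0,  0, -1, -1]
  [ 0,  2, -1,  0,  0, -1]
  [ 0, -1,  2,  0,  0, -1]
  [ 0,  0,  0,  1,  0, -1]
  [-1,  0,  0,  0,  2, -1]
  [-1, -1, -1, -1, -1,  5]
Characteristic polynomial: det(λI − L) = λ(λ − 1)²(λ − 3)²(λ − 6).
Roots: λ = 0; (λ − 1) = 0 ⇒ λ = 1 (multiplicity 2); (λ − 3) = 0 ⇒ λ = 3 (multiplicity 2); (λ − 6) = 0 ⇒ λ = 6.
(Check: the roots sum (with multiplicity) to 14, matching trace L = Σdeg = 2·7 = 14.)
Laplacian eigenvalues (increasing order): [0.0, 1.0, 1.0, 3.0, 3.0, 6.0]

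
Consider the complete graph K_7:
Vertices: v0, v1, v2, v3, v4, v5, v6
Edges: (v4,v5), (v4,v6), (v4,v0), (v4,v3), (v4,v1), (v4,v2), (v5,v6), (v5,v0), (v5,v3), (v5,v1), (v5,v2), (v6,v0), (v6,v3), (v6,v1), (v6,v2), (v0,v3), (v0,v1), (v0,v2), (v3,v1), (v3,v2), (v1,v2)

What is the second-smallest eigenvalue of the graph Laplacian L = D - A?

For the complete graph K_n, L = nI − J (J = all-ones matrix). J has eigenvalues n (once, eigenvector 𝟙) and 0 (multiplicity n−1), so L has eigenvalues 0 (once) and n (multiplicity n−1). Here n = 7: eigenvalue 0 once and 7 with multiplicity 6.
Laplacian eigenvalues: [0.0, 7.0, 7.0, 7.0, 7.0, 7.0, 7.0]. Algebraic connectivity (smallest non-zero eigenvalue) = 7.0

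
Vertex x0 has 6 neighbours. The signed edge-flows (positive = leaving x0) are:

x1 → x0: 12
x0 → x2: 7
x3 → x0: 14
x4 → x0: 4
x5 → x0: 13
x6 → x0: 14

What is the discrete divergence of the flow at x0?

Divergence = sum of outgoing flows = (-12) + 7 + (-14) + (-4) + (-13) + (-14) = -50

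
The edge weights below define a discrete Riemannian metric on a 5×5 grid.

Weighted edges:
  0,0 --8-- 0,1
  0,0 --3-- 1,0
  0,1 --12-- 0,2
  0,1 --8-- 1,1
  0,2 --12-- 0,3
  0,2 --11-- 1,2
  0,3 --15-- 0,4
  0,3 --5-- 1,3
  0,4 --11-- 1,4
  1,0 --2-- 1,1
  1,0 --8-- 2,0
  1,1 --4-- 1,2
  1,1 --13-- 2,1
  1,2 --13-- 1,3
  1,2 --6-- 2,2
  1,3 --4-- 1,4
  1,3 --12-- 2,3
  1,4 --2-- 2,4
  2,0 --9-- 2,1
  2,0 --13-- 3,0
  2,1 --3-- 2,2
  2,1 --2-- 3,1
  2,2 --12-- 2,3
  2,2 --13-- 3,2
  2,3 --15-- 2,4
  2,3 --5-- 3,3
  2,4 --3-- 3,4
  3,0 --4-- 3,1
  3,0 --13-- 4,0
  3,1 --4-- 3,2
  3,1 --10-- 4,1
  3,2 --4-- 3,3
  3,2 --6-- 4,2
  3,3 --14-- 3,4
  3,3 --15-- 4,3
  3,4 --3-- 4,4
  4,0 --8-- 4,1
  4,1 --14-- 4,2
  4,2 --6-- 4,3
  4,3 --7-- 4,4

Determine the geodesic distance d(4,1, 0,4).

Shortest path: 4,1 → 4,2 → 4,3 → 4,4 → 3,4 → 2,4 → 1,4 → 0,4, total weight = 46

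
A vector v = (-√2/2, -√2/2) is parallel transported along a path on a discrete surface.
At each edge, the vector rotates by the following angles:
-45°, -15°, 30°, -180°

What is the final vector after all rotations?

Total rotation: (-45°) + (-15°) + 30° + (-180°) = -210° ≡ 150° (mod 360°). Final vector: (0.9659, 0.2588)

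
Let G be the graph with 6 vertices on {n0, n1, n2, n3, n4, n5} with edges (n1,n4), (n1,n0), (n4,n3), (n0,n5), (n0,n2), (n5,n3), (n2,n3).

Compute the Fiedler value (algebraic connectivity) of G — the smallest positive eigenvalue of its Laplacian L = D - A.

Degrees: deg(n0) = 3, deg(n1) = 2, deg(n2) = 2, deg(n3) = 3, deg(n4) = 2, deg(n5) = 2.
L = D − A with rows/columns ordered (n0, n1, n2, n3, n4, n5):
  [ 3, -1, -1,  0,  0, -1]
  [-1,  2,  0,  0, -1,  0]
  [-1,  0,  2, -1,  0,  0]
  [ 0,  0, -1,  3, -1, -1]
  [ 0, -1,  0, -1,  2,  0]
  [-1,  0,  0, -1,  0,  2]
Characteristic polynomial: det(λI − L) = λ(λ² − 6λ + 6)(λ − 2)²(λ − 4).
Roots: λ = 0; (λ² − 6λ + 6) = 0 ⇒ λ = 3 ± √3 ≈ 1.2679, 4.7321; (λ − 2) = 0 ⇒ λ = 2 (multiplicity 2); (λ − 4) = 0 ⇒ λ = 4.
(Check: the roots sum (with multiplicity) to 14, matching trace L = Σdeg = 2·7 = 14.)
Laplacian eigenvalues: [0.0, 1.2679, 2.0, 2.0, 4.0, 4.7321]. Algebraic connectivity (smallest non-zero eigenvalue) = 1.2679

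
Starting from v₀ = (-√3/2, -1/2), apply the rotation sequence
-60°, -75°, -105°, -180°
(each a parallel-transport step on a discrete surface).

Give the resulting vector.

Total rotation: (-60°) + (-75°) + (-105°) + (-180°) = -420° ≡ -60° (mod 360°). Final vector: (-0.8660, 0.5000)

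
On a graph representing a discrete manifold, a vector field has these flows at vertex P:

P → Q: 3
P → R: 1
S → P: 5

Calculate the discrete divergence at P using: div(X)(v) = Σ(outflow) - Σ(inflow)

Divergence = sum of outgoing flows = 3 + 1 + (-5) = -1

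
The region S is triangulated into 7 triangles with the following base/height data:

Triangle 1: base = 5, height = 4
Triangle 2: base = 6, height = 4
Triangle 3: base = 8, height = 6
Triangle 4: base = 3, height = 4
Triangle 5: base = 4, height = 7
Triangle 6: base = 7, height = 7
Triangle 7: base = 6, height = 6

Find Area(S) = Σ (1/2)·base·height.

(1/2)×5×4 + (1/2)×6×4 + (1/2)×8×6 + (1/2)×3×4 + (1/2)×4×7 + (1/2)×7×7 + (1/2)×6×6 = 108.5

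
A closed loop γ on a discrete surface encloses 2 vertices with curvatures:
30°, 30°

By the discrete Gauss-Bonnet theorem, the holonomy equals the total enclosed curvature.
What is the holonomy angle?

Holonomy = total enclosed curvature = 30° + 30° = 60°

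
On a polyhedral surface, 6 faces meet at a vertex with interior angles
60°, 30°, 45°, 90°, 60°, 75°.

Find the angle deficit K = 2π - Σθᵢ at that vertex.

Sum of angles = 360°. K = 360° - 360° = 0°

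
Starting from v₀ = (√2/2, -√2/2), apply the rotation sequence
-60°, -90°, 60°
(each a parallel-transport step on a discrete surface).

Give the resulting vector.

Total rotation: (-60°) + (-90°) + 60° = -90°. Final vector: (-0.7071, -0.7071)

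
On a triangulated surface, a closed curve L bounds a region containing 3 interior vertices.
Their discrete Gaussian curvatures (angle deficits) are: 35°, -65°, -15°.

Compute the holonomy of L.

Holonomy = total enclosed curvature = 35° + (-65°) + (-15°) = -45°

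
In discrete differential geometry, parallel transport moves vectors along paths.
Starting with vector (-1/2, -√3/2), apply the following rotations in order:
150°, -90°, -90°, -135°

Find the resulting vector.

Total rotation: 150° + (-90°) + (-90°) + (-135°) = -165°. Final vector: (0.2588, 0.9659)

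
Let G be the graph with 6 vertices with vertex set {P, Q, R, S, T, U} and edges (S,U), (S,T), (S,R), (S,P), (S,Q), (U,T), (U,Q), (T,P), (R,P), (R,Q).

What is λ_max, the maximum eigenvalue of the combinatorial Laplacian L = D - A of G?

Degrees: deg(P) = 3, deg(Q) = 3, deg(R) = 3, deg(S) = 5, deg(T) = 3, deg(U) = 3.
L = D − A with rows/columns ordered (P, Q, R, S, T, U):
  [ 3,  0, -1, -1, -1,  0]
  [ 0,  3, -1, -1,  0, -1]
  [-1, -1,  3, -1,  0,  0]
  [-1, -1, -1,  5, -1, -1]
  [-1,  0,  0, -1,  3, -1]
  [ 0, -1,  0, -1, -1,  3]
Characteristic polynomial: det(λI − L) = λ(λ² − 7λ + 11)²(λ − 6).
Roots: λ = 0; (λ² − 7λ + 11) = 0 ⇒ λ = (7 ± √5)/2 ≈ 2.382, 4.618 (multiplicity 2); (λ − 6) = 0 ⇒ λ = 6.
(Check: the roots sum (with multiplicity) to 20, matching trace L = Σdeg = 2·10 = 20.)
Laplacian eigenvalues: [0.0, 2.382, 2.382, 4.618, 4.618, 6.0]. Largest eigenvalue (spectral radius) = 6.0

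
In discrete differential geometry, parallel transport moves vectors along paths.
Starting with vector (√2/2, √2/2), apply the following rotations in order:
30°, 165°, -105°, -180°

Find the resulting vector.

Total rotation: 30° + 165° + (-105°) + (-180°) = -90°. Final vector: (0.7071, -0.7071)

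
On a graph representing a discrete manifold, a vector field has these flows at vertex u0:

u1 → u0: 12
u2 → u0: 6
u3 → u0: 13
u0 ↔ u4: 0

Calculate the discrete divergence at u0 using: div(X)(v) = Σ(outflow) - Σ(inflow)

Divergence = sum of outgoing flows = (-12) + (-6) + (-13) + 0 = -31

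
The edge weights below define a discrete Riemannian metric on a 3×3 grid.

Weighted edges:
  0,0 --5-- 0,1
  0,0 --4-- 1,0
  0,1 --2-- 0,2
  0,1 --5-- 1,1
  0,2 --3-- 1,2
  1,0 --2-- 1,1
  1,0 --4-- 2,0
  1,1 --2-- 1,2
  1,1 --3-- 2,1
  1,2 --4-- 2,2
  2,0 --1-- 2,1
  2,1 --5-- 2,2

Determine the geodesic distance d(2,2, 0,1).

Shortest path: 2,2 → 1,2 → 0,2 → 0,1, total weight = 9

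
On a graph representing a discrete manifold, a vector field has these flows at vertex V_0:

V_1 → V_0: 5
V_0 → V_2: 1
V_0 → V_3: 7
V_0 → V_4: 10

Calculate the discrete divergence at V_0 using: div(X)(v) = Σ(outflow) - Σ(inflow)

Divergence = sum of outgoing flows = (-5) + 1 + 7 + 10 = 13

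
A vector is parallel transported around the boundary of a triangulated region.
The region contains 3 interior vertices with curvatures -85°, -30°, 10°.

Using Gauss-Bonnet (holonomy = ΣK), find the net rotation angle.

Holonomy = total enclosed curvature = (-85°) + (-30°) + 10° = -105°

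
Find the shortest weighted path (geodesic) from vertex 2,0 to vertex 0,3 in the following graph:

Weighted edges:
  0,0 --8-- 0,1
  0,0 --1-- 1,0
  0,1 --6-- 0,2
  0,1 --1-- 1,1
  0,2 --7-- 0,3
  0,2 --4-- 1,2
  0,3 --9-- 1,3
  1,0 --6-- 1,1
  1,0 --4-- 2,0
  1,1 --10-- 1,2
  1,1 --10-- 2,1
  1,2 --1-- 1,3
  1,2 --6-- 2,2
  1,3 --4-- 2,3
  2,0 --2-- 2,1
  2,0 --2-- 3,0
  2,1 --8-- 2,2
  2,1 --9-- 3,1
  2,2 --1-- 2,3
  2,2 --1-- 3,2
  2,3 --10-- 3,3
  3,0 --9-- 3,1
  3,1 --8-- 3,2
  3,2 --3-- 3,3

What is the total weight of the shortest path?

Shortest path: 2,0 → 2,1 → 2,2 → 2,3 → 1,3 → 0,3, total weight = 24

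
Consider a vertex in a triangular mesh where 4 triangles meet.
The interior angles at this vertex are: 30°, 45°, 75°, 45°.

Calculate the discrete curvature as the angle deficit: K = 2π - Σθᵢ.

Sum of angles = 195°. K = 360° - 195° = 165°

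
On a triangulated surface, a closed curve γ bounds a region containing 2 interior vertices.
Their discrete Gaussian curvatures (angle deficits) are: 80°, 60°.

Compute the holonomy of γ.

Holonomy = total enclosed curvature = 80° + 60° = 140°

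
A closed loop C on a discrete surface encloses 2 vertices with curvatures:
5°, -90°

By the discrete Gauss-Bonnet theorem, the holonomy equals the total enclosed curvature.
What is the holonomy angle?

Holonomy = total enclosed curvature = 5° + (-90°) = -85°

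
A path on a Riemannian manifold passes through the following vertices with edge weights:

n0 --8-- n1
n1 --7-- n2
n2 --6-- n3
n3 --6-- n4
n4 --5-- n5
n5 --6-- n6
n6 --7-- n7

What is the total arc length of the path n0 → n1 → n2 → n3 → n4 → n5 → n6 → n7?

Arc length = 8 + 7 + 6 + 6 + 5 + 6 + 7 = 45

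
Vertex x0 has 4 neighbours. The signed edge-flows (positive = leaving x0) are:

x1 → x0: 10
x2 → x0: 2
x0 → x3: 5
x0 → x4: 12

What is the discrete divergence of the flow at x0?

Divergence = sum of outgoing flows = (-10) + (-2) + 5 + 12 = 5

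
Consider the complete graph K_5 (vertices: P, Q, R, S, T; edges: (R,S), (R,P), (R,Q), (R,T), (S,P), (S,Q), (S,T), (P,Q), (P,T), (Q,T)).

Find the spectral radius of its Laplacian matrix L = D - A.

For the complete graph K_n, L = nI − J (J = all-ones matrix). J has eigenvalues n (once, eigenvector 𝟙) and 0 (multiplicity n−1), so L has eigenvalues 0 (once) and n (multiplicity n−1). Here n = 5: eigenvalue 0 once and 5 with multiplicity 4.
Laplacian eigenvalues: [0.0, 5.0, 5.0, 5.0, 5.0]. Largest eigenvalue (spectral radius) = 5.0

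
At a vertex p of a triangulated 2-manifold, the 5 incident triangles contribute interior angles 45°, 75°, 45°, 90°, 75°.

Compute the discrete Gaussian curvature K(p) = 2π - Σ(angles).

Sum of angles = 330°. K = 360° - 330° = 30°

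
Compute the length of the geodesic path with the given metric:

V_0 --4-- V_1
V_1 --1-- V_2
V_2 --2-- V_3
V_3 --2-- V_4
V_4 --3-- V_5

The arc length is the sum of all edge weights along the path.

Arc length = 4 + 1 + 2 + 2 + 3 = 12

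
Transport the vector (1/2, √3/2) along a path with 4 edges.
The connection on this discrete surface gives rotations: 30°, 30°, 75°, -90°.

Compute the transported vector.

Total rotation: 30° + 30° + 75° + (-90°) = 45°. Final vector: (-0.2588, 0.9659)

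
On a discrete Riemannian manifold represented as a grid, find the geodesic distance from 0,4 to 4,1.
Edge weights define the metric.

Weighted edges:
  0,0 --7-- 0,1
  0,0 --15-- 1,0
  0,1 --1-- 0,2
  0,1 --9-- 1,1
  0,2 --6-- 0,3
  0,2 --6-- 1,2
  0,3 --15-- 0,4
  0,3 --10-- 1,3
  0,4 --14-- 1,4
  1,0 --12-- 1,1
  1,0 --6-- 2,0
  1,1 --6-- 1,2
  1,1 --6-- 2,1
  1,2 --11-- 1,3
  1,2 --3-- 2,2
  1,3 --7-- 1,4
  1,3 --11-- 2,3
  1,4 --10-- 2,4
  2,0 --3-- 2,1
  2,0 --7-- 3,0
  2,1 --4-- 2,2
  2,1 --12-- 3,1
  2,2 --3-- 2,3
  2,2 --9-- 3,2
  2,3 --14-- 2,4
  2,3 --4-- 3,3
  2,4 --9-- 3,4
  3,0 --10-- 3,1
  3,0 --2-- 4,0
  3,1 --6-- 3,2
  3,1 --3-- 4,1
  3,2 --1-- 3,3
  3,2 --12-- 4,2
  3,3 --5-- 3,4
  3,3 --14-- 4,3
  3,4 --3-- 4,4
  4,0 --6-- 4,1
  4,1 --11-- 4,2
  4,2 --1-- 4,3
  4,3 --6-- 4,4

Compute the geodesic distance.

Shortest path: 0,4 → 1,4 → 1,3 → 2,3 → 3,3 → 3,2 → 3,1 → 4,1, total weight = 46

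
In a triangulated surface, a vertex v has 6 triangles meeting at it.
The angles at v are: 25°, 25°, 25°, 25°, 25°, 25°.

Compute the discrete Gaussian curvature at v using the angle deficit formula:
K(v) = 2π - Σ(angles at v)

Sum of angles = 150°. K = 360° - 150° = 210°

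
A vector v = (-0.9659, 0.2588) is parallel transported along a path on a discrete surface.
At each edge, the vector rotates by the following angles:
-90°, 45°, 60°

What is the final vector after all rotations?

Total rotation: (-90°) + 45° + 60° = 15°. Final vector: (-1, 0)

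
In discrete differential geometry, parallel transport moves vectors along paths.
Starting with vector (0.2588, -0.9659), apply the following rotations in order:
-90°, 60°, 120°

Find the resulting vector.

Total rotation: (-90°) + 60° + 120° = 90°. Final vector: (0.9659, 0.2588)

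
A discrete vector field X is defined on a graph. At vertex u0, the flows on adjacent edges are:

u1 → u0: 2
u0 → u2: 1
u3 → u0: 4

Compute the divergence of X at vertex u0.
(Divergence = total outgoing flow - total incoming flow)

Divergence = sum of outgoing flows = (-2) + 1 + (-4) = -5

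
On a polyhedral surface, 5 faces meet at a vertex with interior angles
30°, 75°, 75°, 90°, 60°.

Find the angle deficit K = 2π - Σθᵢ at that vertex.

Sum of angles = 330°. K = 360° - 330° = 30° = π/6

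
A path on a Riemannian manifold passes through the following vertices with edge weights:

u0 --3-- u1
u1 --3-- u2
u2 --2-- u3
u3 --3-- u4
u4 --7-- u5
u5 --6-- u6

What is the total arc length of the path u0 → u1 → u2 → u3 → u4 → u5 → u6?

Arc length = 3 + 3 + 2 + 3 + 7 + 6 = 24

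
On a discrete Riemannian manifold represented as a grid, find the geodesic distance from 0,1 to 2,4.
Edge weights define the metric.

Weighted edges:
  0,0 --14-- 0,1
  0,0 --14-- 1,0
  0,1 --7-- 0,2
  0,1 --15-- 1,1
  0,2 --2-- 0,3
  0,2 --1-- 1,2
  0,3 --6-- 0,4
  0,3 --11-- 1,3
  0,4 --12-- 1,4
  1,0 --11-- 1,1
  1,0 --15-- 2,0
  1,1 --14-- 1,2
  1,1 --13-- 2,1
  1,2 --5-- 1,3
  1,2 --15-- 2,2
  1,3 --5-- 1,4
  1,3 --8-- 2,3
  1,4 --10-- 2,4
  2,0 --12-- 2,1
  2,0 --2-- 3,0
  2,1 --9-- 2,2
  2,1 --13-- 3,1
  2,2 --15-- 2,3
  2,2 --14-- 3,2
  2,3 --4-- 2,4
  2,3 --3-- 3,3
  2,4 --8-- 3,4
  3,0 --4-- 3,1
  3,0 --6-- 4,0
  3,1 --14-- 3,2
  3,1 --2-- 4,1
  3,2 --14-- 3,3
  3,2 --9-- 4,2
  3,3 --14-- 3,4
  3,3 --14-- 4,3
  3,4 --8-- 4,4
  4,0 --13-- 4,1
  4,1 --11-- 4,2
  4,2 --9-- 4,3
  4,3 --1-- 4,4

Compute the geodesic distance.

Shortest path: 0,1 → 0,2 → 1,2 → 1,3 → 2,3 → 2,4, total weight = 25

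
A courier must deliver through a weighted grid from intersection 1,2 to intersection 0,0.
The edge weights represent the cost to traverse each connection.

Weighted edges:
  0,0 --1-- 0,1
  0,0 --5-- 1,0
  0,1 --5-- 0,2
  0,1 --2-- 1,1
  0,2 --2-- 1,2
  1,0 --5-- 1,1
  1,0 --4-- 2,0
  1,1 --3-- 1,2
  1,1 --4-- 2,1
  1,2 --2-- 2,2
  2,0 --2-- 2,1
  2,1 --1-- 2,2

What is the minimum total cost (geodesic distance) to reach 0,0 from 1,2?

Shortest path: 1,2 → 1,1 → 0,1 → 0,0, total weight = 6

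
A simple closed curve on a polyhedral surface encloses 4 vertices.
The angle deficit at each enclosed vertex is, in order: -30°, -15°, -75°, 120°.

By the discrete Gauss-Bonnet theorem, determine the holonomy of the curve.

Holonomy = total enclosed curvature = (-30°) + (-15°) + (-75°) + 120° = 0°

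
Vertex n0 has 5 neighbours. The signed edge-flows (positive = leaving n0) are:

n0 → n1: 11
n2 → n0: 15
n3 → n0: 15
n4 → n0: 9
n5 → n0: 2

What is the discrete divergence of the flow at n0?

Divergence = sum of outgoing flows = 11 + (-15) + (-15) + (-9) + (-2) = -30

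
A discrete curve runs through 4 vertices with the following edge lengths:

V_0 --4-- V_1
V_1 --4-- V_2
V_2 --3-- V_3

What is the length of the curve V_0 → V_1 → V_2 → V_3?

Arc length = 4 + 4 + 3 = 11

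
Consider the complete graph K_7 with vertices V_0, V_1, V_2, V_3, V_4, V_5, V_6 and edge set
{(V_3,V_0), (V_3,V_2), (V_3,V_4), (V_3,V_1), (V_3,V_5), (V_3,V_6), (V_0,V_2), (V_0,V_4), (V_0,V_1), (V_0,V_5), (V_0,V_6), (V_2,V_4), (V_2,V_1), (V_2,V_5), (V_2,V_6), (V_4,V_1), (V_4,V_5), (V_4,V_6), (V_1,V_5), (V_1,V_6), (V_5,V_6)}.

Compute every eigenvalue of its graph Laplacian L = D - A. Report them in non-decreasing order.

For the complete graph K_n, L = nI − J (J = all-ones matrix). J has eigenvalues n (once, eigenvector 𝟙) and 0 (multiplicity n−1), so L has eigenvalues 0 (once) and n (multiplicity n−1). Here n = 7: eigenvalue 0 once and 7 with multiplicity 6.
Laplacian eigenvalues (increasing order): [0.0, 7.0, 7.0, 7.0, 7.0, 7.0, 7.0]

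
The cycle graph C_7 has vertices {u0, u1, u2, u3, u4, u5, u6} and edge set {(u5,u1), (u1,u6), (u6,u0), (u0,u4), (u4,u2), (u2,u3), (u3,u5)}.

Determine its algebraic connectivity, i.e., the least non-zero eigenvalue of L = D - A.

The cycle graph C_n has Laplacian eigenvalues λ_k = 2 − 2cos(2πk/n), k = 0, 1, …, n−1. Here n = 7:
k=0: 2 − 2cos(0) = 0.0; k=1: 2 − 2cos(2π/7) = 0.753; k=2: 2 − 2cos(4π/7) = 2.445; k=3: 2 − 2cos(6π/7) = 3.8019; k=4: 2 − 2cos(8π/7) = 3.8019; k=5: 2 − 2cos(10π/7) = 2.445; k=6: 2 − 2cos(12π/7) = 0.753.
Laplacian eigenvalues: [0.0, 0.753, 0.753, 2.445, 2.445, 3.8019, 3.8019]. Algebraic connectivity (smallest non-zero eigenvalue) = 0.753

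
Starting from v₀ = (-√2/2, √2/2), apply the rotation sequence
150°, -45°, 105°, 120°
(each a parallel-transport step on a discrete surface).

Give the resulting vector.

Total rotation: 150° + (-45°) + 105° + 120° = 330° ≡ -30° (mod 360°). Final vector: (-0.2588, 0.9659)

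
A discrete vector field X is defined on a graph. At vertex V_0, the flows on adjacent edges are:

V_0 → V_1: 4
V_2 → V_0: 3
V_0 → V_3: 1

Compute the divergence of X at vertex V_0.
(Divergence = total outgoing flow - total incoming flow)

Divergence = sum of outgoing flows = 4 + (-3) + 1 = 2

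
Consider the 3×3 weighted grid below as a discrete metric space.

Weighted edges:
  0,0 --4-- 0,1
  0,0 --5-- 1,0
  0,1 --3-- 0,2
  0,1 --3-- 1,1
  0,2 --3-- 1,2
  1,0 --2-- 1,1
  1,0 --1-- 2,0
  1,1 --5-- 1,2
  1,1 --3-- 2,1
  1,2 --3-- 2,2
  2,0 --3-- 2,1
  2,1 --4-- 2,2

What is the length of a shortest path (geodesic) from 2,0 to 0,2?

Shortest path: 2,0 → 1,0 → 1,1 → 0,1 → 0,2, total weight = 9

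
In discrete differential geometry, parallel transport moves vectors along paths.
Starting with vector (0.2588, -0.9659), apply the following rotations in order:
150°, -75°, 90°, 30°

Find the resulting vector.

Total rotation: 150° + (-75°) + 90° + 30° = 195° ≡ -165° (mod 360°). Final vector: (-0.5000, 0.8660)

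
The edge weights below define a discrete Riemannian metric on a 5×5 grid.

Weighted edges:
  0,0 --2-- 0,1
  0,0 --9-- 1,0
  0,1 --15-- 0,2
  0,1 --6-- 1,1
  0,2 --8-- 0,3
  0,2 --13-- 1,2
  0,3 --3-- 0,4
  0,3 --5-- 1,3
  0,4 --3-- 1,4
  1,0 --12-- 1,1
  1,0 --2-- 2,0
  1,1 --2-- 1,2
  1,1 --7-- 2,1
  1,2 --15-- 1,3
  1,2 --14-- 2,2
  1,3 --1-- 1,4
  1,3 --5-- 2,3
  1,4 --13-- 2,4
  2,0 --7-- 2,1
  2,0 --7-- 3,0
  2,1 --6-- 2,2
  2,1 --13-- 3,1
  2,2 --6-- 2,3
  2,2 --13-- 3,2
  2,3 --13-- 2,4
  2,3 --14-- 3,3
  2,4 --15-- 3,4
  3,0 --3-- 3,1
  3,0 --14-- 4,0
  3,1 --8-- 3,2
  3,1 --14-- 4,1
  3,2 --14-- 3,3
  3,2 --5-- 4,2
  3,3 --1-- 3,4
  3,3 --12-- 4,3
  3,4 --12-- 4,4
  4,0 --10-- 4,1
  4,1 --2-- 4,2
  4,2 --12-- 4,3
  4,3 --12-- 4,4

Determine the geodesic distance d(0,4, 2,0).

Shortest path: 0,4 → 1,4 → 1,3 → 2,3 → 2,2 → 2,1 → 2,0, total weight = 28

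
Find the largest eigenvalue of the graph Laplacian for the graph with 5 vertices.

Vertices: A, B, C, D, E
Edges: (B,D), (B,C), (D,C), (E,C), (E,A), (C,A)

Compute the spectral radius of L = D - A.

Degrees: deg(A) = 2, deg(B) = 2, deg(C) = 4, deg(D) = 2, deg(E) = 2.
L = D − A with rows/columns ordered (A, B, C, D, E):
  [ 2,  0, -1,  0, -1]
  [ 0,  2, -1, -1,  0]
  [-1, -1,  4, -1, -1]
  [ 0, -1, -1,  2,  0]
  [-1,  0, -1,  0,  2]
Characteristic polynomial: det(λI − L) = λ(λ − 1)(λ − 3)²(λ − 5).
Roots: λ = 0; (λ − 1) = 0 ⇒ λ = 1; (λ − 3) = 0 ⇒ λ = 3 (multiplicity 2); (λ − 5) = 0 ⇒ λ = 5.
(Check: the roots sum (with multiplicity) to 12, matching trace L = Σdeg = 2·6 = 12.)
Laplacian eigenvalues: [0.0, 1.0, 3.0, 3.0, 5.0]. Largest eigenvalue (spectral radius) = 5.0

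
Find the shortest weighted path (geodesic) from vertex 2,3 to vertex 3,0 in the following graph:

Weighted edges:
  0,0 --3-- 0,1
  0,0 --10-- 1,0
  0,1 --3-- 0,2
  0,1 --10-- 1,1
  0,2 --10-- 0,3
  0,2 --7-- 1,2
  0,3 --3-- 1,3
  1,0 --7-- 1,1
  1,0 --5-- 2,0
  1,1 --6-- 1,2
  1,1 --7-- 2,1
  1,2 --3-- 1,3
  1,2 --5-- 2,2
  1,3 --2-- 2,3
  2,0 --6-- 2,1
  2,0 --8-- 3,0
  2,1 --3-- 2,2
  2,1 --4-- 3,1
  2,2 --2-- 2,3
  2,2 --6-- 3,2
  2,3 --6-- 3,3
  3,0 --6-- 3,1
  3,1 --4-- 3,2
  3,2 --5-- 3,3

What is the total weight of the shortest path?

Shortest path: 2,3 → 2,2 → 2,1 → 3,1 → 3,0, total weight = 15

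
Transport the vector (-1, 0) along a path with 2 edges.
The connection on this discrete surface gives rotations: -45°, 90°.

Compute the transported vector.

Total rotation: (-45°) + 90° = 45°. Final vector: (-0.7071, -0.7071)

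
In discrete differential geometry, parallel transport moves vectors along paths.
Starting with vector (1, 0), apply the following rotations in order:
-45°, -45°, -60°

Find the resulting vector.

Total rotation: (-45°) + (-45°) + (-60°) = -150°. Final vector: (-0.8660, -0.5000)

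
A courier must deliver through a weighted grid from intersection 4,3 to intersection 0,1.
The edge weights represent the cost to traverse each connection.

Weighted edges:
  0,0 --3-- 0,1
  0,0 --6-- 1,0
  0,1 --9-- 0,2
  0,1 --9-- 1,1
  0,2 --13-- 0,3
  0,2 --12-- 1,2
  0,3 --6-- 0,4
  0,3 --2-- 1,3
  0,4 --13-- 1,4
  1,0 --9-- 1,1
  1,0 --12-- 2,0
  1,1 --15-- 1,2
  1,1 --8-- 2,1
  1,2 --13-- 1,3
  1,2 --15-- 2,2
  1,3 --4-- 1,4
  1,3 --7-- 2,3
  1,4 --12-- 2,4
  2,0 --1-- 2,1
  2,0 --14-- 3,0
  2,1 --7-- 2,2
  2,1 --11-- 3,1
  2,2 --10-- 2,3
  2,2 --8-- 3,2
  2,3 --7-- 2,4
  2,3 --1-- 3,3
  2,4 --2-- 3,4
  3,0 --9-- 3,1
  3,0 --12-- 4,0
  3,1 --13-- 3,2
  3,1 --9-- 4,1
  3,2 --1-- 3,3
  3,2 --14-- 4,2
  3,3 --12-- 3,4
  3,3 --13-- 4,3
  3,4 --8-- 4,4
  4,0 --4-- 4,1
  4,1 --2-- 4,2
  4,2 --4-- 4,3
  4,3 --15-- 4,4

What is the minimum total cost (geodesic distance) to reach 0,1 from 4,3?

Shortest path: 4,3 → 4,2 → 4,1 → 3,1 → 2,1 → 1,1 → 0,1, total weight = 43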